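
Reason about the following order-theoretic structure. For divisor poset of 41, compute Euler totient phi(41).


phi(n) = n * prod_{p|n} (1 - 1/p).
Prime divisors of 41: [41]
phi(41) = 41 * (1 - 1/41)
phi(41) = 40


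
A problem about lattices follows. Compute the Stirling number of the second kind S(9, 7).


S(n,k) = k*S(n-1,k) + S(n-1,k-1).
S(8,7) = 28, S(8,6) = 266
S(9,7) = 7*28 + 266 = 196 + 266
S(9,7) = 462


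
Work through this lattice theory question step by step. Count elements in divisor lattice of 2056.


Divisors of 2056: [1, 2, 4, 8, 257, 514, 1028, 2056]
Count: 8


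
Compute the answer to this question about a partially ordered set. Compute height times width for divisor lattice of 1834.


Height = length of longest chain minus 1; width = size of largest antichain.
A maximum chain: 1 | 131 | 917 | 1834  (height 3).
A maximum antichain: {2, 7, 131}  (width 3).
Product = 3 * 3 = 9


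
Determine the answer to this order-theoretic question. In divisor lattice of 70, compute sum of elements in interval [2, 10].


Interval [2,10] in divisors of 70: [2, 10]
Sum = 12


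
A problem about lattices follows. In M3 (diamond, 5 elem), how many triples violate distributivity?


Distributive law: a ^ (b v c) = (a ^ b) v (a ^ c).
Check all 5^3 = 125 ordered triples (a,b,c).
  e.g. a=a1, b=a2, c=a3: lhs=a1 != rhs=0
  e.g. a=a1, b=a3, c=a2: lhs=a1 != rhs=0
Total violating triples: 6


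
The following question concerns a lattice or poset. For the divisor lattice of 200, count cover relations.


A cover relation a -< b holds when a < b with no c strictly between.
Cover relations:
  1 -< 2
  1 -< 5
  2 -< 4
  2 -< 10
  4 -< 8
  4 -< 20
  5 -< 10
  5 -< 25
  ...9 more
Total: 17


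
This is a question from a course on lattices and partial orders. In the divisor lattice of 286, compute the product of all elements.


Divisors of 286: [1, 2, 11, 13, 22, 26, 143, 286]
Product = n^(d(n)/2) = 286^(8/2)
Product = 6690585616


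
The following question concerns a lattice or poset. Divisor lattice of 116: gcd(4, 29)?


Meet=gcd.
gcd(4,29)=1


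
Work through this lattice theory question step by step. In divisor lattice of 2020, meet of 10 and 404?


In a divisor lattice, meet = gcd (greatest common divisor).
By Euclidean algorithm or factoring: gcd(10,404) = 2


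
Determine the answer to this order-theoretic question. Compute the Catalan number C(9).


C(n) = C(2n, n) / (n+1).
C(18, 9) = 48620
C(9) = 48620 / 10 = 4862


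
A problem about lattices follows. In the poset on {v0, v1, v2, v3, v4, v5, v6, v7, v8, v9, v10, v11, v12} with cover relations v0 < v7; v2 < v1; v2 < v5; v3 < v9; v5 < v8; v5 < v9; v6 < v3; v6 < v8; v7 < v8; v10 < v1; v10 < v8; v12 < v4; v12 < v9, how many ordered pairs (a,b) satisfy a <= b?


The order relation is {(a,b) : a <= b}, reflexive so it includes (a,a).
Examples: (v0,v0), (v0,v7), (v0,v8), (v1,v1), (v10,v1), ...
Total ordered pairs: 30


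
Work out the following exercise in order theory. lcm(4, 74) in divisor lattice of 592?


Join=lcm.
gcd(4,74)=2
lcm=148


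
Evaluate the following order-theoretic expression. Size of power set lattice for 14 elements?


Power set = 2^n.
2^14 = 16384


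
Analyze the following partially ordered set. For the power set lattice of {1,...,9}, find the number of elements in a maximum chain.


A chain is a totally ordered subset; we count the number of elements in a maximum chain.
Compute, for each element x, the size of the longest chain ending at x:
  {}: 1
  {1}: 2
  {2}: 2
  {3}: 2
  {4}: 2
  {5}: 2
  ...
A maximum chain: {} < {1} < {1,2} < {1,2,3} < {1,2,3,4} < {1,2,3,4,5} < {1,2,3,4,5,6} < {1,2,3,4,5,6,7} < {1,2,3,4,5,6,7,8} < {1,2,3,4,5,6,7,8,9}
Number of elements in the longest chain: 10


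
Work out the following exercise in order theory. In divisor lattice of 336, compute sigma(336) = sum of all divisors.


sigma(n) = sum of divisors.
Divisors of 336: [1, 2, 3, 4, 6, 7, 8, 12, 14, 16, 21, 24, 28, 42, 48, 56, 84, 112, 168, 336]
Sum = 992


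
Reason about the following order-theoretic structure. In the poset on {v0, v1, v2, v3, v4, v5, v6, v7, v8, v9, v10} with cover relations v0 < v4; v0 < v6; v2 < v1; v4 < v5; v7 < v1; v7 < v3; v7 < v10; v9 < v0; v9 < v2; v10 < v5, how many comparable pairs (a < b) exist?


A comparable pair {a,b} has a < b or b < a in the order.
Count unordered pairs where one element is strictly below the other.
Examples: {v0,v4}, {v0,v5}, {v0,v6}, {v0,v9}, ...
Total comparable pairs: 16


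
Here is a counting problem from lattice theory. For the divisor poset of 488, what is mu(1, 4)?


In a divisor lattice, mu(a,b) = mu(b/a) where mu is the classical Mobius function.
b/a = 4/1 = 4
Prime factorization of 4: primes [2]
4 is not squarefree, so mu(4) = 0


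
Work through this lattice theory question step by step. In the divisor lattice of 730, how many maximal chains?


A maximal chain goes from the minimum element to a maximal element via cover relations.
Counting all min-to-max paths in the cover graph.
Total maximal chains: 6


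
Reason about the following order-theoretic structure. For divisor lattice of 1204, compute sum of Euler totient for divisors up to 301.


Divisors of 1204 up to 301: [1, 2, 4, 7, 14, 28, 43, 86, 172, 301]
phi values: [1, 1, 2, 6, 6, 12, 42, 42, 84, 252]
Sum = 448


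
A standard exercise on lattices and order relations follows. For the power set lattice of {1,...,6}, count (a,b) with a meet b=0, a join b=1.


Complement pair (a,b): a meet b = bottom, a join b = top.
Here: A intersect B = {} and A union B = {1,...,6}.
Pairs found: ({},{1,2,3,4,5,6}), ({1},{2,3,4,5,6}), ({2},{1,3,4,5,6}), ({3},{1,2,4,5,6}), ... (60 more)
Total ordered pairs: 64


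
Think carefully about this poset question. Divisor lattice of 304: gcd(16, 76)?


Meet=gcd.
gcd(16,76)=4


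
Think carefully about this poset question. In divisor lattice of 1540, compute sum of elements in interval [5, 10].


Interval [5,10] in divisors of 1540: [5, 10]
Sum = 15


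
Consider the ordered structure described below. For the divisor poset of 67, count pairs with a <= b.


The order relation is {(a,b) : a <= b}, reflexive so it includes (a,a).
Examples: (1,1), (1,67), (67,67)
Total ordered pairs: 3


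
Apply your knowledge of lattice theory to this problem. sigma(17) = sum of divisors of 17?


sigma(n) = sum of divisors.
Divisors of 17: [1, 17]
Sum = 18


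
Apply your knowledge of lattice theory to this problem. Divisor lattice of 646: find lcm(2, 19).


In a divisor lattice, join = lcm (least common multiple).
gcd(2,19) = 1
lcm(2,19) = 2*19/gcd = 38/1 = 38


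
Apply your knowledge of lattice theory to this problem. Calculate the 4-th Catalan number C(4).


C(n) = C(2n, n) / (n+1).
C(8, 4) = 70
C(4) = 70 / 5 = 14


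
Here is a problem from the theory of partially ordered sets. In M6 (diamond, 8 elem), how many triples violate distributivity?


Distributive law: a ^ (b v c) = (a ^ b) v (a ^ c).
Check all 8^3 = 512 ordered triples (a,b,c).
  e.g. a=a1, b=a2, c=a3: lhs=a1 != rhs=0
  e.g. a=a1, b=a2, c=a4: lhs=a1 != rhs=0
Total violating triples: 120


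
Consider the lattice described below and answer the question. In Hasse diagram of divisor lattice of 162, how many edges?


A cover relation a -< b holds when a < b with no c strictly between.
Cover relations:
  1 -< 2
  1 -< 3
  2 -< 6
  3 -< 6
  3 -< 9
  6 -< 18
  9 -< 18
  9 -< 27
  ...5 more
Total: 13


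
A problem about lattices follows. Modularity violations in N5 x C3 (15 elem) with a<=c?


Modular law: if a <= c then a v (b ^ c) = (a v b) ^ c.
Check all triples (a,b,c) with a <= c among 15 elements.
  e.g. a=(a,0), b=(c,0), c=(b,0): lhs=(a,0) != rhs=(b,0)
  e.g. a=(a,0), b=(c,1), c=(b,0): lhs=(a,0) != rhs=(b,0)
Total violating triples: 18


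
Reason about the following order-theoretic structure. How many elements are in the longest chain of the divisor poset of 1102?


A chain is a totally ordered subset; we count the number of elements in a maximum chain.
Compute, for each element x, the size of the longest chain ending at x:
  1: 1
  2: 2
  19: 2
  29: 2
  38: 3
  58: 3
  ...
A maximum chain: 1 < 2 < 38 < 1102
Number of elements in the longest chain: 4


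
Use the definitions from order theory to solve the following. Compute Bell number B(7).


B(n) = number of set partitions of an n-element set.
B(n) satisfies the recurrence: B(n+1) = sum_k C(n,k)*B(k).
B(7) = 877


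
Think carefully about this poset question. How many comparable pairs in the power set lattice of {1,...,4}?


A comparable pair {a,b} has a < b or b < a in the order.
Count unordered pairs where one element is strictly below the other.
Examples: {{},{1}}, {{},{2}}, {{},{3}}, {{},{4}}, ...
Total comparable pairs: 65


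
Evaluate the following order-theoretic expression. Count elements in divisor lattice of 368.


Divisors of 368: [1, 2, 4, 8, 16, 23, 46, 92, 184, 368]
Count: 10


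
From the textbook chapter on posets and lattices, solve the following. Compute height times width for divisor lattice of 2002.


Height = length of longest chain minus 1; width = size of largest antichain.
A maximum chain: 1 | 13 | 143 | 1001 | 2002  (height 4).
A maximum antichain: {14, 22, 26, 77, 91, 143}  (width 6).
Product = 4 * 6 = 24


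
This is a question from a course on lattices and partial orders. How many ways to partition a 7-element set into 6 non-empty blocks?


S(n,k) = k*S(n-1,k) + S(n-1,k-1).
S(6,6) = 1, S(6,5) = 15
S(7,6) = 6*1 + 15 = 6 + 15
S(7,6) = 21


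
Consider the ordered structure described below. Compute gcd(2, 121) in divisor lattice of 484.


In a divisor lattice, meet = gcd (greatest common divisor).
By Euclidean algorithm or factoring: gcd(2,121) = 1


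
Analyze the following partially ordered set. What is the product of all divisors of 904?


Divisors of 904: [1, 2, 4, 8, 113, 226, 452, 904]
Product = n^(d(n)/2) = 904^(8/2)
Product = 667841990656


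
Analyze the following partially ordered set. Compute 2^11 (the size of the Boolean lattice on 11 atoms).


Power set = 2^n.
2^11 = 2048


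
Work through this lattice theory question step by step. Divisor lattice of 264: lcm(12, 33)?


Join=lcm.
gcd(12,33)=3
lcm=132


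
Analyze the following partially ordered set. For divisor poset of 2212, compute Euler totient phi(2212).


phi(n) = n * prod_{p|n} (1 - 1/p).
Prime divisors of 2212: [2, 7, 79]
phi(2212) = 2212 * (1 - 1/2) * (1 - 1/7) * (1 - 1/79)
phi(2212) = 936


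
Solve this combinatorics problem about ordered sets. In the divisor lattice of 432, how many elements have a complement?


An element a is complemented if some b has a meet b = bottom, a join b = top.
a is complemented iff gcd(a, n/a)=1, i.e. a is a unitary divisor of 432.
Complemented elements: 1, 16, 27, 432
Count: 4


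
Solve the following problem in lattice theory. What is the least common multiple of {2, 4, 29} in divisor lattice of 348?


In a divisor lattice, join = lcm (least common multiple).
Compute lcm iteratively: start with first element, then lcm(current, next).
Elements: [2, 4, 29]
lcm(2,4) = 4
lcm(4,29) = 116
Final lcm = 116


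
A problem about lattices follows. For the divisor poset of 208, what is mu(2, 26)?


In a divisor lattice, mu(a,b) = mu(b/a) where mu is the classical Mobius function.
b/a = 26/2 = 13
Prime factorization of 13: primes [13]
13 is squarefree with 1 prime factor(s), so mu(13) = (-1)^1 = -1


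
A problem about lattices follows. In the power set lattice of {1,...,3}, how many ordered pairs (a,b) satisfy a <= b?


The order relation is {(a,b) : a <= b}, reflexive so it includes (a,a).
Examples: ({},{}), ({},{1,2}), ({},{1,2,3}), ({},{1,3}), ({},{1}), ...
Total ordered pairs: 27


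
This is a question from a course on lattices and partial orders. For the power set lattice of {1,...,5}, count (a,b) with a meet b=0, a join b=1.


Complement pair (a,b): a meet b = bottom, a join b = top.
Here: A intersect B = {} and A union B = {1,...,5}.
Pairs found: ({},{1,2,3,4,5}), ({1},{2,3,4,5}), ({2},{1,3,4,5}), ({3},{1,2,4,5}), ... (28 more)
Total ordered pairs: 32


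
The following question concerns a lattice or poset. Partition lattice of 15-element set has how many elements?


B(n) = number of set partitions of an n-element set.
B(n) satisfies the recurrence: B(n+1) = sum_k C(n,k)*B(k).
B(15) = 1382958545


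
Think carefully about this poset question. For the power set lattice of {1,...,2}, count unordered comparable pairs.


A comparable pair {a,b} has a < b or b < a in the order.
Count unordered pairs where one element is strictly below the other.
Examples: {{},{1}}, {{},{2}}, {{},{1,2}}, {{1},{1,2}}, ...
Total comparable pairs: 5


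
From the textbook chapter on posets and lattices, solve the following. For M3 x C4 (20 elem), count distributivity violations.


Distributive law: a ^ (b v c) = (a ^ b) v (a ^ c).
Check all 20^3 = 8000 ordered triples (a,b,c).
  e.g. a=(a1,0), b=(a2,0), c=(a3,0): lhs=(a1,0) != rhs=(0,0)
  e.g. a=(a1,0), b=(a2,0), c=(a3,1): lhs=(a1,0) != rhs=(0,0)
Total violating triples: 384


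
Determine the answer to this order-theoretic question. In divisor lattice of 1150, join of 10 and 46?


In a divisor lattice, join = lcm (least common multiple).
gcd(10,46) = 2
lcm(10,46) = 10*46/gcd = 460/2 = 230


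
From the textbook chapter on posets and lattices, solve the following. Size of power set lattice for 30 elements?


Power set = 2^n.
2^30 = 1073741824


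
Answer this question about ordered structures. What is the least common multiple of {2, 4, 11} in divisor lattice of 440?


In a divisor lattice, join = lcm (least common multiple).
Compute lcm iteratively: start with first element, then lcm(current, next).
Elements: [2, 4, 11]
lcm(2,4) = 4
lcm(4,11) = 44
Final lcm = 44


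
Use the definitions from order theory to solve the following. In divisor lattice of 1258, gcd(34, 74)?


Meet=gcd.
gcd(34,74)=2


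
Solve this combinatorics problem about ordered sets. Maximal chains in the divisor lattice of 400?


A maximal chain goes from the minimum element to a maximal element via cover relations.
Counting all min-to-max paths in the cover graph.
Total maximal chains: 15


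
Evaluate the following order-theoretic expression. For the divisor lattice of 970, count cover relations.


A cover relation a -< b holds when a < b with no c strictly between.
Cover relations:
  1 -< 2
  1 -< 5
  1 -< 97
  2 -< 10
  2 -< 194
  5 -< 10
  5 -< 485
  10 -< 970
  ...4 more
Total: 12


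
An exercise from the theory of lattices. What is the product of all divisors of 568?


Divisors of 568: [1, 2, 4, 8, 71, 142, 284, 568]
Product = n^(d(n)/2) = 568^(8/2)
Product = 104086245376


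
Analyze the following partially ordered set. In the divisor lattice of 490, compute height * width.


Height = length of longest chain minus 1; width = size of largest antichain.
A maximum chain: 1 | 7 | 49 | 245 | 490  (height 4).
A maximum antichain: {10, 14, 35, 49}  (width 4).
Product = 4 * 4 = 16


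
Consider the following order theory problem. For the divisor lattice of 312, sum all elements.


sigma(n) = sum of divisors.
Divisors of 312: [1, 2, 3, 4, 6, 8, 12, 13, 24, 26, 39, 52, 78, 104, 156, 312]
Sum = 840


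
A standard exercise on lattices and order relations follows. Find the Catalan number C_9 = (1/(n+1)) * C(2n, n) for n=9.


C(n) = C(2n, n) / (n+1).
C(18, 9) = 48620
C(9) = 48620 / 10 = 4862


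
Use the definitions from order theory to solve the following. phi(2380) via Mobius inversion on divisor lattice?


phi(n) = n * prod_{p|n} (1 - 1/p).
Prime divisors of 2380: [2, 5, 7, 17]
phi(2380) = 2380 * (1 - 1/2) * (1 - 1/5) * (1 - 1/7) * (1 - 1/17)
phi(2380) = 768


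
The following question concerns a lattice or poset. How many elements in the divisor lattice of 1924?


Divisors of 1924: [1, 2, 4, 13, 26, 37, 52, 74, 148, 481, 962, 1924]
Count: 12


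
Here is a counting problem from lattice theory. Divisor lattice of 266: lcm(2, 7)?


Join=lcm.
gcd(2,7)=1
lcm=14


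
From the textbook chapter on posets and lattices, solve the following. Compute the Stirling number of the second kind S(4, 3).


S(n,k) = k*S(n-1,k) + S(n-1,k-1).
S(3,3) = 1, S(3,2) = 3
S(4,3) = 3*1 + 3 = 3 + 3
S(4,3) = 6


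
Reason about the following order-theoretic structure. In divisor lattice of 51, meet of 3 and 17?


In a divisor lattice, meet = gcd (greatest common divisor).
By Euclidean algorithm or factoring: gcd(3,17) = 1


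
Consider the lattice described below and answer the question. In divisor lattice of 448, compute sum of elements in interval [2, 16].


Interval [2,16] in divisors of 448: [2, 4, 8, 16]
Sum = 30


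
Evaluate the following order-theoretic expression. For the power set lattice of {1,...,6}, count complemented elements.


An element a is complemented if some b has a meet b = bottom, a join b = top.
every subset A has complement S\A, so all elements are complemented.
Complemented elements: {}, {1}, {2}, {3}, {4}, {5}, ... (58 more)
Count: 64


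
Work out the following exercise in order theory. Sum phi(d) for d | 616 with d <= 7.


Divisors of 616 up to 7: [1, 2, 4, 7]
phi values: [1, 1, 2, 6]
Sum = 10


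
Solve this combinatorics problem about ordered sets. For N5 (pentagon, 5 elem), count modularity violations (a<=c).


Modular law: if a <= c then a v (b ^ c) = (a v b) ^ c.
Check all triples (a,b,c) with a <= c among 5 elements.
  e.g. a=a, b=c, c=b: lhs=a != rhs=b
Total violating triples: 1


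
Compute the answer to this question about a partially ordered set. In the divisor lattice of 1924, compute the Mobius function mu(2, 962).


In a divisor lattice, mu(a,b) = mu(b/a) where mu is the classical Mobius function.
b/a = 962/2 = 481
Prime factorization of 481: primes [13, 37]
481 is squarefree with 2 prime factor(s), so mu(481) = (-1)^2 = 1


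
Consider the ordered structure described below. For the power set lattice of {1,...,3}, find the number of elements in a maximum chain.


A chain is a totally ordered subset; we count the number of elements in a maximum chain.
Compute, for each element x, the size of the longest chain ending at x:
  {}: 1
  {1}: 2
  {2}: 2
  {3}: 2
  {1,2}: 3
  {1,3}: 3
  ...
A maximum chain: {} < {1} < {1,2} < {1,2,3}
Number of elements in the longest chain: 4


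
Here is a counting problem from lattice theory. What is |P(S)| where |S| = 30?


Power set = 2^n.
2^30 = 1073741824


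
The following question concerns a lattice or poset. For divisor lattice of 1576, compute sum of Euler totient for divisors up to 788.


Divisors of 1576 up to 788: [1, 2, 4, 8, 197, 394, 788]
phi values: [1, 1, 2, 4, 196, 196, 392]
Sum = 792


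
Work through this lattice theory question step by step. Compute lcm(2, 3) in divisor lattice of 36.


In a divisor lattice, join = lcm (least common multiple).
gcd(2,3) = 1
lcm(2,3) = 2*3/gcd = 6/1 = 6


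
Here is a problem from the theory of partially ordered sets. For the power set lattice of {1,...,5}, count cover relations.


A cover relation a -< b holds when a < b with no c strictly between.
Cover relations:
  {} -< {1}
  {} -< {2}
  {} -< {3}
  {} -< {4}
  {} -< {5}
  {1} -< {1,2}
  {1} -< {1,3}
  {1} -< {1,4}
  ...72 more
Total: 80


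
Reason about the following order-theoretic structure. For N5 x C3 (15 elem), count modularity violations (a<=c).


Modular law: if a <= c then a v (b ^ c) = (a v b) ^ c.
Check all triples (a,b,c) with a <= c among 15 elements.
  e.g. a=(a,0), b=(c,0), c=(b,0): lhs=(a,0) != rhs=(b,0)
  e.g. a=(a,0), b=(c,1), c=(b,0): lhs=(a,0) != rhs=(b,0)
Total violating triples: 18


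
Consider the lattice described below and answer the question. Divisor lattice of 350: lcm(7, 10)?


Join=lcm.
gcd(7,10)=1
lcm=70


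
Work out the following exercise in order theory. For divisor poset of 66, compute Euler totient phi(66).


phi(n) = n * prod_{p|n} (1 - 1/p).
Prime divisors of 66: [2, 3, 11]
phi(66) = 66 * (1 - 1/2) * (1 - 1/3) * (1 - 1/11)
phi(66) = 20


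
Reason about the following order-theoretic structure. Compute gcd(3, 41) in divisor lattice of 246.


In a divisor lattice, meet = gcd (greatest common divisor).
By Euclidean algorithm or factoring: gcd(3,41) = 1


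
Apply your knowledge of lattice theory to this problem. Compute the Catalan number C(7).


C(n) = C(2n, n) / (n+1).
C(14, 7) = 3432
C(7) = 3432 / 8 = 429


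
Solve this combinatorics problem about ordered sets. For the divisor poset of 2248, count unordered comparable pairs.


A comparable pair {a,b} has a < b or b < a in the order.
Count unordered pairs where one element is strictly below the other.
Examples: {1,2}, {1,4}, {1,8}, {1,281}, ...
Total comparable pairs: 22


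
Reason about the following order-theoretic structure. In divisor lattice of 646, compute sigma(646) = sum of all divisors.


sigma(n) = sum of divisors.
Divisors of 646: [1, 2, 17, 19, 34, 38, 323, 646]
Sum = 1080


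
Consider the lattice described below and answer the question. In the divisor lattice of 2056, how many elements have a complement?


An element a is complemented if some b has a meet b = bottom, a join b = top.
a is complemented iff gcd(a, n/a)=1, i.e. a is a unitary divisor of 2056.
Complemented elements: 1, 8, 257, 2056
Count: 4


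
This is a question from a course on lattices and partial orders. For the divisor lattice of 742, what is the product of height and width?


Height = length of longest chain minus 1; width = size of largest antichain.
A maximum chain: 1 | 53 | 371 | 742  (height 3).
A maximum antichain: {2, 7, 53}  (width 3).
Product = 3 * 3 = 9


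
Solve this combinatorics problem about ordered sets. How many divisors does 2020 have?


Divisors of 2020: [1, 2, 4, 5, 10, 20, 101, 202, 404, 505, 1010, 2020]
Count: 12


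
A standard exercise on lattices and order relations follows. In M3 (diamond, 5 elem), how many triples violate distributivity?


Distributive law: a ^ (b v c) = (a ^ b) v (a ^ c).
Check all 5^3 = 125 ordered triples (a,b,c).
  e.g. a=a1, b=a2, c=a3: lhs=a1 != rhs=0
  e.g. a=a1, b=a3, c=a2: lhs=a1 != rhs=0
Total violating triples: 6


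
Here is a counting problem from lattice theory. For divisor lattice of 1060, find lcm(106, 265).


In a divisor lattice, join = lcm (least common multiple).
Compute lcm iteratively: start with first element, then lcm(current, next).
Elements: [106, 265]
lcm(106,265) = 530
Final lcm = 530


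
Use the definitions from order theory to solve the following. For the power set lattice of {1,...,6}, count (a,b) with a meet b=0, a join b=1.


Complement pair (a,b): a meet b = bottom, a join b = top.
Here: A intersect B = {} and A union B = {1,...,6}.
Pairs found: ({},{1,2,3,4,5,6}), ({1},{2,3,4,5,6}), ({2},{1,3,4,5,6}), ({3},{1,2,4,5,6}), ... (60 more)
Total ordered pairs: 64


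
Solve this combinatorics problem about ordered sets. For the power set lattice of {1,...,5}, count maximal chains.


A maximal chain goes from the minimum element to a maximal element via cover relations.
Counting all min-to-max paths in the cover graph.
Total maximal chains: 120


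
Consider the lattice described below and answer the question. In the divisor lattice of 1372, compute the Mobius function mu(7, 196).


In a divisor lattice, mu(a,b) = mu(b/a) where mu is the classical Mobius function.
b/a = 196/7 = 28
Prime factorization of 28: primes [2, 7]
28 is not squarefree, so mu(28) = 0


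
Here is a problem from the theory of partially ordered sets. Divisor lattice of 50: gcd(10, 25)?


Meet=gcd.
gcd(10,25)=5


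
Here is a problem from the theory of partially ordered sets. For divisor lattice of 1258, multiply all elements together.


Divisors of 1258: [1, 2, 17, 34, 37, 74, 629, 1258]
Product = n^(d(n)/2) = 1258^(8/2)
Product = 2504508814096


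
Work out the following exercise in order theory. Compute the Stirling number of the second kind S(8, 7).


S(n,k) = k*S(n-1,k) + S(n-1,k-1).
S(7,7) = 1, S(7,6) = 21
S(8,7) = 7*1 + 21 = 7 + 21
S(8,7) = 28


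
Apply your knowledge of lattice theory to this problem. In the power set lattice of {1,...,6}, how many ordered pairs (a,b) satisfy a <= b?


The order relation is {(a,b) : a <= b}, reflexive so it includes (a,a).
Examples: ({},{}), ({},{1,2}), ({},{1,2,3}), ({},{1,2,3,4}), ({},{1,2,3,4,5}), ...
Total ordered pairs: 729


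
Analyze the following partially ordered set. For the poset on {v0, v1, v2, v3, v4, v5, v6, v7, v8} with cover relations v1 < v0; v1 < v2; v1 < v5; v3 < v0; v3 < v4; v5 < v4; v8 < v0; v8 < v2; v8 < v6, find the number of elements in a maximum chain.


A chain is a totally ordered subset; we count the number of elements in a maximum chain.
Compute, for each element x, the size of the longest chain ending at x:
  v1: 1
  v3: 1
  v7: 1
  v8: 1
  v5: 2
  v6: 2
  ...
A maximum chain: v1 < v5 < v4
Number of elements in the longest chain: 3


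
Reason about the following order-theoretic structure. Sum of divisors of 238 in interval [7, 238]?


Interval [7,238] in divisors of 238: [7, 14, 119, 238]
Sum = 378


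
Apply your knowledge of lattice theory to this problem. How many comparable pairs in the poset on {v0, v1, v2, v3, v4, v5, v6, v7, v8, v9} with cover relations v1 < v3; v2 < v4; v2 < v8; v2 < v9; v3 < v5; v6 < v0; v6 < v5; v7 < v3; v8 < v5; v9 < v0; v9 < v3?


A comparable pair {a,b} has a < b or b < a in the order.
Count unordered pairs where one element is strictly below the other.
Examples: {v0,v2}, {v0,v6}, {v0,v9}, {v1,v3}, ...
Total comparable pairs: 17


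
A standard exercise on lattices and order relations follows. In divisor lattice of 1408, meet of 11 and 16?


In a divisor lattice, meet = gcd (greatest common divisor).
By Euclidean algorithm or factoring: gcd(11,16) = 1


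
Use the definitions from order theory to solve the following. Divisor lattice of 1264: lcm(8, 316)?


Join=lcm.
gcd(8,316)=4
lcm=632


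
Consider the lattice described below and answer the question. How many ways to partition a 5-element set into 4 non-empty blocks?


S(n,k) = k*S(n-1,k) + S(n-1,k-1).
S(4,4) = 1, S(4,3) = 6
S(5,4) = 4*1 + 6 = 4 + 6
S(5,4) = 10


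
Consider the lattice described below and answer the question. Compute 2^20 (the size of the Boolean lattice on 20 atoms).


Power set = 2^n.
2^20 = 1048576


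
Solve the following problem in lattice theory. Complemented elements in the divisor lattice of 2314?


An element a is complemented if some b has a meet b = bottom, a join b = top.
a is complemented iff gcd(a, n/a)=1, i.e. a is a unitary divisor of 2314.
Complemented elements: 1, 2, 13, 26, 89, 178, ... (2 more)
Count: 8


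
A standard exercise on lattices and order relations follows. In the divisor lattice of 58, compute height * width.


Height = length of longest chain minus 1; width = size of largest antichain.
A maximum chain: 1 | 29 | 58  (height 2).
A maximum antichain: {2, 29}  (width 2).
Product = 2 * 2 = 4


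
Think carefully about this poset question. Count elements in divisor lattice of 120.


Divisors of 120: [1, 2, 3, 4, 5, 6, 8, 10, 12, 15, 20, 24, 30, 40, 60, 120]
Count: 16


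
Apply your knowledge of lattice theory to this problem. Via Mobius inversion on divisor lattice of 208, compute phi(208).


phi(n) = n * prod_{p|n} (1 - 1/p).
Prime divisors of 208: [2, 13]
phi(208) = 208 * (1 - 1/2) * (1 - 1/13)
phi(208) = 96


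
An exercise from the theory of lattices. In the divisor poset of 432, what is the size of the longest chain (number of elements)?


A chain is a totally ordered subset; we count the number of elements in a maximum chain.
Compute, for each element x, the size of the longest chain ending at x:
  1: 1
  2: 2
  3: 2
  4: 3
  9: 3
  6: 3
  ...
A maximum chain: 1 < 2 < 4 < 8 < 16 < 48 < 144 < 432
Number of elements in the longest chain: 8


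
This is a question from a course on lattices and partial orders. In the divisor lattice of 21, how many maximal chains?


A maximal chain goes from the minimum element to a maximal element via cover relations.
Counting all min-to-max paths in the cover graph.
Total maximal chains: 2


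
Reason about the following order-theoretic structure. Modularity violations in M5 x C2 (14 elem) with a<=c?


Modular law: if a <= c then a v (b ^ c) = (a v b) ^ c.
Check all triples (a,b,c) with a <= c among 14 elements.
This lattice is modular (diamonds M_m and their chain-products are modular).
Total violating triples: 0


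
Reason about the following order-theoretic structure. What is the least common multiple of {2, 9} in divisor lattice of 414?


In a divisor lattice, join = lcm (least common multiple).
Compute lcm iteratively: start with first element, then lcm(current, next).
Elements: [2, 9]
lcm(2,9) = 18
Final lcm = 18


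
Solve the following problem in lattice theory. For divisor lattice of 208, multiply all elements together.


Divisors of 208: [1, 2, 4, 8, 13, 16, 26, 52, 104, 208]
Product = n^(d(n)/2) = 208^(10/2)
Product = 389328928768


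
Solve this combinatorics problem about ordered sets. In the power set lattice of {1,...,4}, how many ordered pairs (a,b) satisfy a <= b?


The order relation is {(a,b) : a <= b}, reflexive so it includes (a,a).
Examples: ({},{}), ({},{1,2}), ({},{1,2,3}), ({},{1,2,3,4}), ({},{1,2,4}), ...
Total ordered pairs: 81


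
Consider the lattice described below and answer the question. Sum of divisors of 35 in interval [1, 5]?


Interval [1,5] in divisors of 35: [1, 5]
Sum = 6


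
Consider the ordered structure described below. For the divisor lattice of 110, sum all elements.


sigma(n) = sum of divisors.
Divisors of 110: [1, 2, 5, 10, 11, 22, 55, 110]
Sum = 216


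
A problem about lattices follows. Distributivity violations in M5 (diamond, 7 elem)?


Distributive law: a ^ (b v c) = (a ^ b) v (a ^ c).
Check all 7^3 = 343 ordered triples (a,b,c).
  e.g. a=a1, b=a2, c=a3: lhs=a1 != rhs=0
  e.g. a=a1, b=a2, c=a4: lhs=a1 != rhs=0
Total violating triples: 60


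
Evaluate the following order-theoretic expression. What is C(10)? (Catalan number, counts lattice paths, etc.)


C(n) = C(2n, n) / (n+1).
C(20, 10) = 184756
C(10) = 184756 / 11 = 16796


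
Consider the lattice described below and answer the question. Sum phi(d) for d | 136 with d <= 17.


Divisors of 136 up to 17: [1, 2, 4, 8, 17]
phi values: [1, 1, 2, 4, 16]
Sum = 24


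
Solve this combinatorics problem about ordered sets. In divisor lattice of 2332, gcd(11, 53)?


Meet=gcd.
gcd(11,53)=1


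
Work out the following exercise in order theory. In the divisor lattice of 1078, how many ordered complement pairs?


Complement pair (a,b): a meet b = bottom, a join b = top.
Here: gcd(a,b)=1 and lcm(a,b)=1078, i.e. a*b=1078 with a,b coprime.
Pairs found: (1,1078), (2,539), (11,98), (22,49), ... (4 more)
Total ordered pairs: 8


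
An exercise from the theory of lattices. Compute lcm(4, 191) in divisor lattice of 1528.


In a divisor lattice, join = lcm (least common multiple).
gcd(4,191) = 1
lcm(4,191) = 4*191/gcd = 764/1 = 764


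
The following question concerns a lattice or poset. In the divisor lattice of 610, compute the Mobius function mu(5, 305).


In a divisor lattice, mu(a,b) = mu(b/a) where mu is the classical Mobius function.
b/a = 305/5 = 61
Prime factorization of 61: primes [61]
61 is squarefree with 1 prime factor(s), so mu(61) = (-1)^1 = -1


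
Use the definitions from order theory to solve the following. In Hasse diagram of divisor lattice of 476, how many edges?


A cover relation a -< b holds when a < b with no c strictly between.
Cover relations:
  1 -< 2
  1 -< 7
  1 -< 17
  2 -< 4
  2 -< 14
  2 -< 34
  4 -< 28
  4 -< 68
  ...12 more
Total: 20


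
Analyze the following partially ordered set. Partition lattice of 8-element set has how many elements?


B(n) = number of set partitions of an n-element set.
B(n) satisfies the recurrence: B(n+1) = sum_k C(n,k)*B(k).
B(8) = 4140


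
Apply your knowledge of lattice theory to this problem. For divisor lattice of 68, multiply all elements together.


Divisors of 68: [1, 2, 4, 17, 34, 68]
Product = n^(d(n)/2) = 68^(6/2)
Product = 314432


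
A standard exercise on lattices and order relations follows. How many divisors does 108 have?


Divisors of 108: [1, 2, 3, 4, 6, 9, 12, 18, 27, 36, 54, 108]
Count: 12


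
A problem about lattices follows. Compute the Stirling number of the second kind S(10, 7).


S(n,k) = k*S(n-1,k) + S(n-1,k-1).
S(9,7) = 462, S(9,6) = 2646
S(10,7) = 7*462 + 2646 = 3234 + 2646
S(10,7) = 5880


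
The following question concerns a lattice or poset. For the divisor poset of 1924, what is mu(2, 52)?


In a divisor lattice, mu(a,b) = mu(b/a) where mu is the classical Mobius function.
b/a = 52/2 = 26
Prime factorization of 26: primes [2, 13]
26 is squarefree with 2 prime factor(s), so mu(26) = (-1)^2 = 1


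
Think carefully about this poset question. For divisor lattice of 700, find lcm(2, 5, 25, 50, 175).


In a divisor lattice, join = lcm (least common multiple).
Compute lcm iteratively: start with first element, then lcm(current, next).
Elements: [2, 5, 25, 50, 175]
lcm(2,5) = 10
lcm(10,25) = 50
lcm(50,50) = 50
lcm(50,175) = 350
Final lcm = 350


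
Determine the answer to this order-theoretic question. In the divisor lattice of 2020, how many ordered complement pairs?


Complement pair (a,b): a meet b = bottom, a join b = top.
Here: gcd(a,b)=1 and lcm(a,b)=2020, i.e. a*b=2020 with a,b coprime.
Pairs found: (1,2020), (4,505), (5,404), (20,101), ... (4 more)
Total ordered pairs: 8


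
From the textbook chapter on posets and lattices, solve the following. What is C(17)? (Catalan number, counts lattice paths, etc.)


C(n) = C(2n, n) / (n+1).
C(34, 17) = 2333606220
C(17) = 2333606220 / 18 = 129644790


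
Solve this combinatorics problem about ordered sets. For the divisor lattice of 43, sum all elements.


sigma(n) = sum of divisors.
Divisors of 43: [1, 43]
Sum = 44


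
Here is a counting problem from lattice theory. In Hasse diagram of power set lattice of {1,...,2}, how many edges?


A cover relation a -< b holds when a < b with no c strictly between.
Cover relations:
  {} -< {1}
  {} -< {2}
  {1} -< {1,2}
  {2} -< {1,2}
Total: 4


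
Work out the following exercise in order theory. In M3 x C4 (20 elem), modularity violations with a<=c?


Modular law: if a <= c then a v (b ^ c) = (a v b) ^ c.
Check all triples (a,b,c) with a <= c among 20 elements.
This lattice is modular (diamonds M_m and their chain-products are modular).
Total violating triples: 0


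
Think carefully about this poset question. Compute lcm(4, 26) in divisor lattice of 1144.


In a divisor lattice, join = lcm (least common multiple).
gcd(4,26) = 2
lcm(4,26) = 4*26/gcd = 104/2 = 52


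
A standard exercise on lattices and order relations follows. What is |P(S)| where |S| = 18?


Power set = 2^n.
2^18 = 262144


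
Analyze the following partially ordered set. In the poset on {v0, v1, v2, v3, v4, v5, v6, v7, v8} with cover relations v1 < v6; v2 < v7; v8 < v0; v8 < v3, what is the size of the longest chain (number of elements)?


A chain is a totally ordered subset; we count the number of elements in a maximum chain.
Compute, for each element x, the size of the longest chain ending at x:
  v1: 1
  v2: 1
  v4: 1
  v5: 1
  v8: 1
  v0: 2
  ...
A maximum chain: v8 < v0
Number of elements in the longest chain: 2


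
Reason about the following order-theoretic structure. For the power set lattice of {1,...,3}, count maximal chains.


A maximal chain goes from the minimum element to a maximal element via cover relations.
Counting all min-to-max paths in the cover graph.
Total maximal chains: 6


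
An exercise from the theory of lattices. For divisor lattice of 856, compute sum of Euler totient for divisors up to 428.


Divisors of 856 up to 428: [1, 2, 4, 8, 107, 214, 428]
phi values: [1, 1, 2, 4, 106, 106, 212]
Sum = 432


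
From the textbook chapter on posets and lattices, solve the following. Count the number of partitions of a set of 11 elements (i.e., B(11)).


B(n) = number of set partitions of an n-element set.
B(n) satisfies the recurrence: B(n+1) = sum_k C(n,k)*B(k).
B(11) = 678570


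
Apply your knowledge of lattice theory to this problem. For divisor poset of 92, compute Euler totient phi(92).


phi(n) = n * prod_{p|n} (1 - 1/p).
Prime divisors of 92: [2, 23]
phi(92) = 92 * (1 - 1/2) * (1 - 1/23)
phi(92) = 44


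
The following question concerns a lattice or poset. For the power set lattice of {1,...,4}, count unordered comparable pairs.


A comparable pair {a,b} has a < b or b < a in the order.
Count unordered pairs where one element is strictly below the other.
Examples: {{},{1}}, {{},{2}}, {{},{3}}, {{},{4}}, ...
Total comparable pairs: 65


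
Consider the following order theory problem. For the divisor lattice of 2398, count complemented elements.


An element a is complemented if some b has a meet b = bottom, a join b = top.
a is complemented iff gcd(a, n/a)=1, i.e. a is a unitary divisor of 2398.
Complemented elements: 1, 2, 11, 22, 109, 218, ... (2 more)
Count: 8


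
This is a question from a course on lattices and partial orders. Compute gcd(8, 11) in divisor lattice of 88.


In a divisor lattice, meet = gcd (greatest common divisor).
By Euclidean algorithm or factoring: gcd(8,11) = 1


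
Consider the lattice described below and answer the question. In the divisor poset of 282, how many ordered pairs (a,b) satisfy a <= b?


The order relation is {(a,b) : a <= b}, reflexive so it includes (a,a).
Examples: (1,1), (1,141), (1,2), (1,282), (1,3), ...
Total ordered pairs: 27


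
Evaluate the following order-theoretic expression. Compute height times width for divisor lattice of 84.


Height = length of longest chain minus 1; width = size of largest antichain.
A maximum chain: 1 | 7 | 21 | 42 | 84  (height 4).
A maximum antichain: {4, 6, 14, 21}  (width 4).
Product = 4 * 4 = 16


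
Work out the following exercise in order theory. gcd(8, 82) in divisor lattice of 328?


Meet=gcd.
gcd(8,82)=2


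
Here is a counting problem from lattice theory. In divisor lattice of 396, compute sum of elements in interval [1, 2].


Interval [1,2] in divisors of 396: [1, 2]
Sum = 3


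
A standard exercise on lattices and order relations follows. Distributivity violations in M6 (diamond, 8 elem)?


Distributive law: a ^ (b v c) = (a ^ b) v (a ^ c).
Check all 8^3 = 512 ordered triples (a,b,c).
  e.g. a=a1, b=a2, c=a3: lhs=a1 != rhs=0
  e.g. a=a1, b=a2, c=a4: lhs=a1 != rhs=0
Total violating triples: 120


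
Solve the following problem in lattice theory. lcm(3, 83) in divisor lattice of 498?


Join=lcm.
gcd(3,83)=1
lcm=249


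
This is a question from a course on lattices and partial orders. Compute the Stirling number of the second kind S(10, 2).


S(n,k) = k*S(n-1,k) + S(n-1,k-1).
S(9,2) = 255, S(9,1) = 1
S(10,2) = 2*255 + 1 = 510 + 1
S(10,2) = 511


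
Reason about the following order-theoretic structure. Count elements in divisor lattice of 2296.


Divisors of 2296: [1, 2, 4, 7, 8, 14, 28, 41, 56, 82, 164, 287, 328, 574, 1148, 2296]
Count: 16


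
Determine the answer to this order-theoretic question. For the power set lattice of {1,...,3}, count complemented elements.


An element a is complemented if some b has a meet b = bottom, a join b = top.
every subset A has complement S\A, so all elements are complemented.
Complemented elements: {}, {1}, {2}, {3}, {1,2}, {1,3}, ... (2 more)
Count: 8
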